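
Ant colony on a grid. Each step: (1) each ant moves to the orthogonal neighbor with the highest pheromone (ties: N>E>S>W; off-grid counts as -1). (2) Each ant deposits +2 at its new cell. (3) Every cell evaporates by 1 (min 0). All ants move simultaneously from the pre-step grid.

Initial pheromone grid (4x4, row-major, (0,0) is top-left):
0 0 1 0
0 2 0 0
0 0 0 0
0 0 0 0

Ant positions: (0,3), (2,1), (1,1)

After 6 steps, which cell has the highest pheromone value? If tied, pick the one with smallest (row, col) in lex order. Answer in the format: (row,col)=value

Step 1: ant0:(0,3)->W->(0,2) | ant1:(2,1)->N->(1,1) | ant2:(1,1)->N->(0,1)
  grid max=3 at (1,1)
Step 2: ant0:(0,2)->W->(0,1) | ant1:(1,1)->N->(0,1) | ant2:(0,1)->S->(1,1)
  grid max=4 at (0,1)
Step 3: ant0:(0,1)->S->(1,1) | ant1:(0,1)->S->(1,1) | ant2:(1,1)->N->(0,1)
  grid max=7 at (1,1)
Step 4: ant0:(1,1)->N->(0,1) | ant1:(1,1)->N->(0,1) | ant2:(0,1)->S->(1,1)
  grid max=8 at (0,1)
Step 5: ant0:(0,1)->S->(1,1) | ant1:(0,1)->S->(1,1) | ant2:(1,1)->N->(0,1)
  grid max=11 at (1,1)
Step 6: ant0:(1,1)->N->(0,1) | ant1:(1,1)->N->(0,1) | ant2:(0,1)->S->(1,1)
  grid max=12 at (0,1)
Final grid:
  0 12 0 0
  0 12 0 0
  0 0 0 0
  0 0 0 0
Max pheromone 12 at (0,1)

Answer: (0,1)=12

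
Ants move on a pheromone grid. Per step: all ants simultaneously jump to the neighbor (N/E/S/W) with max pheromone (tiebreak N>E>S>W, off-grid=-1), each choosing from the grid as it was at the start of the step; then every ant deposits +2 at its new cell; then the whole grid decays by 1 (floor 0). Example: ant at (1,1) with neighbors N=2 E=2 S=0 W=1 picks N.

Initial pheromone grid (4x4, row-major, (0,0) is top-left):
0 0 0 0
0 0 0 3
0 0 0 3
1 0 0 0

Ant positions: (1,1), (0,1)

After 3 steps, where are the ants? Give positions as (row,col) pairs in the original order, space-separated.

Step 1: ant0:(1,1)->N->(0,1) | ant1:(0,1)->E->(0,2)
  grid max=2 at (1,3)
Step 2: ant0:(0,1)->E->(0,2) | ant1:(0,2)->W->(0,1)
  grid max=2 at (0,1)
Step 3: ant0:(0,2)->W->(0,1) | ant1:(0,1)->E->(0,2)
  grid max=3 at (0,1)

(0,1) (0,2)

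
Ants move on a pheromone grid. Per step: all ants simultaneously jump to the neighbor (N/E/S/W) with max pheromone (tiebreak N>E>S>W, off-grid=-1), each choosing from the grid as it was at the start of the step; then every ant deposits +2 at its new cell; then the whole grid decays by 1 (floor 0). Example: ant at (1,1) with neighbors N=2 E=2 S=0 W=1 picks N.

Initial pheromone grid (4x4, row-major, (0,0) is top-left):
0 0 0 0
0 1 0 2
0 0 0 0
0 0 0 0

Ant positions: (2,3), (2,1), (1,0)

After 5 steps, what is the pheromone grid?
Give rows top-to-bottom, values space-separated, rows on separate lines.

After step 1: ants at (1,3),(1,1),(1,1)
  0 0 0 0
  0 4 0 3
  0 0 0 0
  0 0 0 0
After step 2: ants at (0,3),(0,1),(0,1)
  0 3 0 1
  0 3 0 2
  0 0 0 0
  0 0 0 0
After step 3: ants at (1,3),(1,1),(1,1)
  0 2 0 0
  0 6 0 3
  0 0 0 0
  0 0 0 0
After step 4: ants at (0,3),(0,1),(0,1)
  0 5 0 1
  0 5 0 2
  0 0 0 0
  0 0 0 0
After step 5: ants at (1,3),(1,1),(1,1)
  0 4 0 0
  0 8 0 3
  0 0 0 0
  0 0 0 0

0 4 0 0
0 8 0 3
0 0 0 0
0 0 0 0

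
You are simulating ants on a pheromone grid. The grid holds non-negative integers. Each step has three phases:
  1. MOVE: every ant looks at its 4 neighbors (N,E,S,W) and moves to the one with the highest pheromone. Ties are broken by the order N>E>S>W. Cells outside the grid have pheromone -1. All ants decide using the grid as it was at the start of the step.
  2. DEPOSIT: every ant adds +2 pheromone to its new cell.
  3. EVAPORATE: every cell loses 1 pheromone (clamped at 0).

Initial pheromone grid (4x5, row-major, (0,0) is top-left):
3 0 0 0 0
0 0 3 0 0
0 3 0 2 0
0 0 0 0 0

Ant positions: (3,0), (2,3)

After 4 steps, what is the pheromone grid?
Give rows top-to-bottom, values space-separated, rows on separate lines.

After step 1: ants at (2,0),(1,3)
  2 0 0 0 0
  0 0 2 1 0
  1 2 0 1 0
  0 0 0 0 0
After step 2: ants at (2,1),(1,2)
  1 0 0 0 0
  0 0 3 0 0
  0 3 0 0 0
  0 0 0 0 0
After step 3: ants at (1,1),(0,2)
  0 0 1 0 0
  0 1 2 0 0
  0 2 0 0 0
  0 0 0 0 0
After step 4: ants at (1,2),(1,2)
  0 0 0 0 0
  0 0 5 0 0
  0 1 0 0 0
  0 0 0 0 0

0 0 0 0 0
0 0 5 0 0
0 1 0 0 0
0 0 0 0 0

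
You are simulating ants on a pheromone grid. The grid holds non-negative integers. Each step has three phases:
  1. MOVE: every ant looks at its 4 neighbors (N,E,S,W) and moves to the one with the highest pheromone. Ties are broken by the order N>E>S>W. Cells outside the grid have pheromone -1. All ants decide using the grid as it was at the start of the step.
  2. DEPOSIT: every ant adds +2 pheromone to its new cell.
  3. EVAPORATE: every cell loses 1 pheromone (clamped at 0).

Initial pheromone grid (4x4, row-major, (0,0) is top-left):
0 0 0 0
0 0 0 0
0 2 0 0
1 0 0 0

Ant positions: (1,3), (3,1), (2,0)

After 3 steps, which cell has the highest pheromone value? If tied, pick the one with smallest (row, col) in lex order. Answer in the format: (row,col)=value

Step 1: ant0:(1,3)->N->(0,3) | ant1:(3,1)->N->(2,1) | ant2:(2,0)->E->(2,1)
  grid max=5 at (2,1)
Step 2: ant0:(0,3)->S->(1,3) | ant1:(2,1)->N->(1,1) | ant2:(2,1)->N->(1,1)
  grid max=4 at (2,1)
Step 3: ant0:(1,3)->N->(0,3) | ant1:(1,1)->S->(2,1) | ant2:(1,1)->S->(2,1)
  grid max=7 at (2,1)
Final grid:
  0 0 0 1
  0 2 0 0
  0 7 0 0
  0 0 0 0
Max pheromone 7 at (2,1)

Answer: (2,1)=7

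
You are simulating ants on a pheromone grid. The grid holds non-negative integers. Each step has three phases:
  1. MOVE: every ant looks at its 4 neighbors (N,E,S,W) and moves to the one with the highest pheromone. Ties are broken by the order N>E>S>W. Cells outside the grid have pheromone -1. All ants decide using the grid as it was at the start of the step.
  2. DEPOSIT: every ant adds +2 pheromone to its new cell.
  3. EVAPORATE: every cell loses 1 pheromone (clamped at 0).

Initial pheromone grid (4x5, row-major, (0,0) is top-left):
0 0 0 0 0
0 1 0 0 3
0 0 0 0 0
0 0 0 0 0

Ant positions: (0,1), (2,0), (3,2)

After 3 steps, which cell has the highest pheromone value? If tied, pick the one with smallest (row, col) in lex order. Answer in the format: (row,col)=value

Step 1: ant0:(0,1)->S->(1,1) | ant1:(2,0)->N->(1,0) | ant2:(3,2)->N->(2,2)
  grid max=2 at (1,1)
Step 2: ant0:(1,1)->W->(1,0) | ant1:(1,0)->E->(1,1) | ant2:(2,2)->N->(1,2)
  grid max=3 at (1,1)
Step 3: ant0:(1,0)->E->(1,1) | ant1:(1,1)->W->(1,0) | ant2:(1,2)->W->(1,1)
  grid max=6 at (1,1)
Final grid:
  0 0 0 0 0
  3 6 0 0 0
  0 0 0 0 0
  0 0 0 0 0
Max pheromone 6 at (1,1)

Answer: (1,1)=6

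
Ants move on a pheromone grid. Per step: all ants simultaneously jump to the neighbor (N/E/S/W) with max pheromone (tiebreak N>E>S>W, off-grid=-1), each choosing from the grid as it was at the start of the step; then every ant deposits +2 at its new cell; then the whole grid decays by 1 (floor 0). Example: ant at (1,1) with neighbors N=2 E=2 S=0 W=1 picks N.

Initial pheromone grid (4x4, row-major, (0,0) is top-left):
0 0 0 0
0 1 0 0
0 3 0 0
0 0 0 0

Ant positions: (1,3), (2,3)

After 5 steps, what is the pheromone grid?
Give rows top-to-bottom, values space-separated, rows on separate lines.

After step 1: ants at (0,3),(1,3)
  0 0 0 1
  0 0 0 1
  0 2 0 0
  0 0 0 0
After step 2: ants at (1,3),(0,3)
  0 0 0 2
  0 0 0 2
  0 1 0 0
  0 0 0 0
After step 3: ants at (0,3),(1,3)
  0 0 0 3
  0 0 0 3
  0 0 0 0
  0 0 0 0
After step 4: ants at (1,3),(0,3)
  0 0 0 4
  0 0 0 4
  0 0 0 0
  0 0 0 0
After step 5: ants at (0,3),(1,3)
  0 0 0 5
  0 0 0 5
  0 0 0 0
  0 0 0 0

0 0 0 5
0 0 0 5
0 0 0 0
0 0 0 0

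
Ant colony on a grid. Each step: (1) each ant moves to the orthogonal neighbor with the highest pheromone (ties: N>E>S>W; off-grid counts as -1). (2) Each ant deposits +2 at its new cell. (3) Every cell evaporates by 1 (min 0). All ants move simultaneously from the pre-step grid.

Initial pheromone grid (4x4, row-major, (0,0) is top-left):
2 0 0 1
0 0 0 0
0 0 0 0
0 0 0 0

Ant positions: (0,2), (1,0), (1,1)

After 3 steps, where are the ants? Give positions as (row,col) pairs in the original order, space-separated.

Step 1: ant0:(0,2)->E->(0,3) | ant1:(1,0)->N->(0,0) | ant2:(1,1)->N->(0,1)
  grid max=3 at (0,0)
Step 2: ant0:(0,3)->S->(1,3) | ant1:(0,0)->E->(0,1) | ant2:(0,1)->W->(0,0)
  grid max=4 at (0,0)
Step 3: ant0:(1,3)->N->(0,3) | ant1:(0,1)->W->(0,0) | ant2:(0,0)->E->(0,1)
  grid max=5 at (0,0)

(0,3) (0,0) (0,1)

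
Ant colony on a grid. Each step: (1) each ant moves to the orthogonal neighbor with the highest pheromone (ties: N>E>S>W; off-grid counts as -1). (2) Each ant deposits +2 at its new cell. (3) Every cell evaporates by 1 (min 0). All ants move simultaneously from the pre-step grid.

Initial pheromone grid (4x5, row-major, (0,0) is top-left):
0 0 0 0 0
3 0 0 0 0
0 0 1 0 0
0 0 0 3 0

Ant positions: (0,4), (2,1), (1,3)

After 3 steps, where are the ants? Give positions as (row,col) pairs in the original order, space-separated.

Step 1: ant0:(0,4)->S->(1,4) | ant1:(2,1)->E->(2,2) | ant2:(1,3)->N->(0,3)
  grid max=2 at (1,0)
Step 2: ant0:(1,4)->N->(0,4) | ant1:(2,2)->N->(1,2) | ant2:(0,3)->E->(0,4)
  grid max=3 at (0,4)
Step 3: ant0:(0,4)->S->(1,4) | ant1:(1,2)->S->(2,2) | ant2:(0,4)->S->(1,4)
  grid max=3 at (1,4)

(1,4) (2,2) (1,4)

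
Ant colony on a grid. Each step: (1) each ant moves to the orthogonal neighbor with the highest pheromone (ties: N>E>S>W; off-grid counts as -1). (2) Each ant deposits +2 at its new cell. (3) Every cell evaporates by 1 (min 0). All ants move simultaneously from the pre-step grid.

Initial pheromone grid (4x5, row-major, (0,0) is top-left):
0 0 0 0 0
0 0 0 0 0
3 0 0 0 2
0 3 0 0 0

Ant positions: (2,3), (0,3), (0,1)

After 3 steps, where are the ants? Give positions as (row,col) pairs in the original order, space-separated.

Step 1: ant0:(2,3)->E->(2,4) | ant1:(0,3)->E->(0,4) | ant2:(0,1)->E->(0,2)
  grid max=3 at (2,4)
Step 2: ant0:(2,4)->N->(1,4) | ant1:(0,4)->S->(1,4) | ant2:(0,2)->E->(0,3)
  grid max=3 at (1,4)
Step 3: ant0:(1,4)->S->(2,4) | ant1:(1,4)->S->(2,4) | ant2:(0,3)->E->(0,4)
  grid max=5 at (2,4)

(2,4) (2,4) (0,4)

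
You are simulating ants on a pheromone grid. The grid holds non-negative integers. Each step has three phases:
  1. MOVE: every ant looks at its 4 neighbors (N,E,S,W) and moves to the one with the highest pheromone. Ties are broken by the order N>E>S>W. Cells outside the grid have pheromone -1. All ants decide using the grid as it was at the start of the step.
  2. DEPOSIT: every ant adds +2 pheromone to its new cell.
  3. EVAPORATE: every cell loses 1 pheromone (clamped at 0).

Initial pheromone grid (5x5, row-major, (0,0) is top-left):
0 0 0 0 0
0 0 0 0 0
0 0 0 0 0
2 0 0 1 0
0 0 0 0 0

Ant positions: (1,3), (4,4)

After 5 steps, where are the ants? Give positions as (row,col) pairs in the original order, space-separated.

Step 1: ant0:(1,3)->N->(0,3) | ant1:(4,4)->N->(3,4)
  grid max=1 at (0,3)
Step 2: ant0:(0,3)->E->(0,4) | ant1:(3,4)->N->(2,4)
  grid max=1 at (0,4)
Step 3: ant0:(0,4)->S->(1,4) | ant1:(2,4)->N->(1,4)
  grid max=3 at (1,4)
Step 4: ant0:(1,4)->N->(0,4) | ant1:(1,4)->N->(0,4)
  grid max=3 at (0,4)
Step 5: ant0:(0,4)->S->(1,4) | ant1:(0,4)->S->(1,4)
  grid max=5 at (1,4)

(1,4) (1,4)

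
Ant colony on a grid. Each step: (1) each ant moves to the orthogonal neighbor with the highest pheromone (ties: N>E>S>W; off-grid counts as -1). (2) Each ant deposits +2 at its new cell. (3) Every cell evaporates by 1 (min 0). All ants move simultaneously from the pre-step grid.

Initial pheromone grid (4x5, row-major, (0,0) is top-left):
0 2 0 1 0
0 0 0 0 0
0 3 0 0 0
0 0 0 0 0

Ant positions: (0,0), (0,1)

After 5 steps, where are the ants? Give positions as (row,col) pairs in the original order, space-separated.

Step 1: ant0:(0,0)->E->(0,1) | ant1:(0,1)->E->(0,2)
  grid max=3 at (0,1)
Step 2: ant0:(0,1)->E->(0,2) | ant1:(0,2)->W->(0,1)
  grid max=4 at (0,1)
Step 3: ant0:(0,2)->W->(0,1) | ant1:(0,1)->E->(0,2)
  grid max=5 at (0,1)
Step 4: ant0:(0,1)->E->(0,2) | ant1:(0,2)->W->(0,1)
  grid max=6 at (0,1)
Step 5: ant0:(0,2)->W->(0,1) | ant1:(0,1)->E->(0,2)
  grid max=7 at (0,1)

(0,1) (0,2)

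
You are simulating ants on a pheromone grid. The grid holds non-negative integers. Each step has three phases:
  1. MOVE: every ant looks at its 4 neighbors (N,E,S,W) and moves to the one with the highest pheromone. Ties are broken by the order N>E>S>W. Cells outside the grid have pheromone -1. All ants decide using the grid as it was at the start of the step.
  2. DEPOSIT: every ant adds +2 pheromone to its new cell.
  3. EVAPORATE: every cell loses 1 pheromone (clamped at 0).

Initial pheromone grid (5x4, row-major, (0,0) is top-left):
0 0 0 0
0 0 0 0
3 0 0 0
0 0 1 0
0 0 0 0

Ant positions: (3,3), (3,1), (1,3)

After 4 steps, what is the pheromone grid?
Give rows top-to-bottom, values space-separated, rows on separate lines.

After step 1: ants at (3,2),(3,2),(0,3)
  0 0 0 1
  0 0 0 0
  2 0 0 0
  0 0 4 0
  0 0 0 0
After step 2: ants at (2,2),(2,2),(1,3)
  0 0 0 0
  0 0 0 1
  1 0 3 0
  0 0 3 0
  0 0 0 0
After step 3: ants at (3,2),(3,2),(0,3)
  0 0 0 1
  0 0 0 0
  0 0 2 0
  0 0 6 0
  0 0 0 0
After step 4: ants at (2,2),(2,2),(1,3)
  0 0 0 0
  0 0 0 1
  0 0 5 0
  0 0 5 0
  0 0 0 0

0 0 0 0
0 0 0 1
0 0 5 0
0 0 5 0
0 0 0 0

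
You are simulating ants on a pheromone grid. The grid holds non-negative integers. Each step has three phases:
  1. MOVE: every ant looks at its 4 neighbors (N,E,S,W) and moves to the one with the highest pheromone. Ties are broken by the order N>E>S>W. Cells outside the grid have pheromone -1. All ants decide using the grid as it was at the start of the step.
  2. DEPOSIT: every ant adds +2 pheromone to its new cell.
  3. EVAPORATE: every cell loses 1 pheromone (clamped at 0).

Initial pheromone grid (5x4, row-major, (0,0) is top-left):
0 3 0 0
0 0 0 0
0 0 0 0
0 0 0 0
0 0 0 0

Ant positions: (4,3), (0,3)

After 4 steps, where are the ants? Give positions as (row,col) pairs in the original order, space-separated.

Step 1: ant0:(4,3)->N->(3,3) | ant1:(0,3)->S->(1,3)
  grid max=2 at (0,1)
Step 2: ant0:(3,3)->N->(2,3) | ant1:(1,3)->N->(0,3)
  grid max=1 at (0,1)
Step 3: ant0:(2,3)->N->(1,3) | ant1:(0,3)->S->(1,3)
  grid max=3 at (1,3)
Step 4: ant0:(1,3)->N->(0,3) | ant1:(1,3)->N->(0,3)
  grid max=3 at (0,3)

(0,3) (0,3)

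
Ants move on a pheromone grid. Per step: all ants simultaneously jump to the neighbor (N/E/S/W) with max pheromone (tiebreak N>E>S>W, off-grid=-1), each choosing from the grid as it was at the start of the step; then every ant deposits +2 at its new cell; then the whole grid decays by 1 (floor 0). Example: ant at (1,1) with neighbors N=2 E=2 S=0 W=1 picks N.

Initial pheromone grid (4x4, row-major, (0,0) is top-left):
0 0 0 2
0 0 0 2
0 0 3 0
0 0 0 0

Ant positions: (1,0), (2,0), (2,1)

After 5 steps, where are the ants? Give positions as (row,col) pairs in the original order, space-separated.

Step 1: ant0:(1,0)->N->(0,0) | ant1:(2,0)->N->(1,0) | ant2:(2,1)->E->(2,2)
  grid max=4 at (2,2)
Step 2: ant0:(0,0)->S->(1,0) | ant1:(1,0)->N->(0,0) | ant2:(2,2)->N->(1,2)
  grid max=3 at (2,2)
Step 3: ant0:(1,0)->N->(0,0) | ant1:(0,0)->S->(1,0) | ant2:(1,2)->S->(2,2)
  grid max=4 at (2,2)
Step 4: ant0:(0,0)->S->(1,0) | ant1:(1,0)->N->(0,0) | ant2:(2,2)->N->(1,2)
  grid max=4 at (0,0)
Step 5: ant0:(1,0)->N->(0,0) | ant1:(0,0)->S->(1,0) | ant2:(1,2)->S->(2,2)
  grid max=5 at (0,0)

(0,0) (1,0) (2,2)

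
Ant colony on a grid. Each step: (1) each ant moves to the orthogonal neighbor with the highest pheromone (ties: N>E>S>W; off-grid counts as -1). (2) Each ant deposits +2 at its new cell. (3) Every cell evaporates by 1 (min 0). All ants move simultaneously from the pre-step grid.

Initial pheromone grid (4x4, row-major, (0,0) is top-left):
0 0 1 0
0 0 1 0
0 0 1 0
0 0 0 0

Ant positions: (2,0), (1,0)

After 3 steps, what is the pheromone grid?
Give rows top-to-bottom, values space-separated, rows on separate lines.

After step 1: ants at (1,0),(0,0)
  1 0 0 0
  1 0 0 0
  0 0 0 0
  0 0 0 0
After step 2: ants at (0,0),(1,0)
  2 0 0 0
  2 0 0 0
  0 0 0 0
  0 0 0 0
After step 3: ants at (1,0),(0,0)
  3 0 0 0
  3 0 0 0
  0 0 0 0
  0 0 0 0

3 0 0 0
3 0 0 0
0 0 0 0
0 0 0 0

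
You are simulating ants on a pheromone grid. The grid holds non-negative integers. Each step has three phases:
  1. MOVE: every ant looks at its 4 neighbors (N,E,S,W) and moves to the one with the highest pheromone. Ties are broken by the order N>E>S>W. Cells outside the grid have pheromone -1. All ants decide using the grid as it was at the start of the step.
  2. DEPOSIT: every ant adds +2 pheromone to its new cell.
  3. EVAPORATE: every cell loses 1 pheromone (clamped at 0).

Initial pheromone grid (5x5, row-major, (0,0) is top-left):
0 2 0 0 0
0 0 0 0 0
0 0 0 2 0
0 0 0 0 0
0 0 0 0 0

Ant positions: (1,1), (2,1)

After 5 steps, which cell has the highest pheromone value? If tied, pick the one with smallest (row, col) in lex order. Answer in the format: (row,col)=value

Step 1: ant0:(1,1)->N->(0,1) | ant1:(2,1)->N->(1,1)
  grid max=3 at (0,1)
Step 2: ant0:(0,1)->S->(1,1) | ant1:(1,1)->N->(0,1)
  grid max=4 at (0,1)
Step 3: ant0:(1,1)->N->(0,1) | ant1:(0,1)->S->(1,1)
  grid max=5 at (0,1)
Step 4: ant0:(0,1)->S->(1,1) | ant1:(1,1)->N->(0,1)
  grid max=6 at (0,1)
Step 5: ant0:(1,1)->N->(0,1) | ant1:(0,1)->S->(1,1)
  grid max=7 at (0,1)
Final grid:
  0 7 0 0 0
  0 5 0 0 0
  0 0 0 0 0
  0 0 0 0 0
  0 0 0 0 0
Max pheromone 7 at (0,1)

Answer: (0,1)=7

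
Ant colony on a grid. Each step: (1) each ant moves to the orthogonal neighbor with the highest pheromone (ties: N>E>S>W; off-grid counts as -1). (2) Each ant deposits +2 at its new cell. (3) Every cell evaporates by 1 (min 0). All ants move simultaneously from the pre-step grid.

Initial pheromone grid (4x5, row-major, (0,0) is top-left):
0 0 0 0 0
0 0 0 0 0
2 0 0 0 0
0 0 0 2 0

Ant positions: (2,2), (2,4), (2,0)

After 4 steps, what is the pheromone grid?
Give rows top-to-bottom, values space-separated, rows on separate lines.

After step 1: ants at (1,2),(1,4),(1,0)
  0 0 0 0 0
  1 0 1 0 1
  1 0 0 0 0
  0 0 0 1 0
After step 2: ants at (0,2),(0,4),(2,0)
  0 0 1 0 1
  0 0 0 0 0
  2 0 0 0 0
  0 0 0 0 0
After step 3: ants at (0,3),(1,4),(1,0)
  0 0 0 1 0
  1 0 0 0 1
  1 0 0 0 0
  0 0 0 0 0
After step 4: ants at (0,4),(0,4),(2,0)
  0 0 0 0 3
  0 0 0 0 0
  2 0 0 0 0
  0 0 0 0 0

0 0 0 0 3
0 0 0 0 0
2 0 0 0 0
0 0 0 0 0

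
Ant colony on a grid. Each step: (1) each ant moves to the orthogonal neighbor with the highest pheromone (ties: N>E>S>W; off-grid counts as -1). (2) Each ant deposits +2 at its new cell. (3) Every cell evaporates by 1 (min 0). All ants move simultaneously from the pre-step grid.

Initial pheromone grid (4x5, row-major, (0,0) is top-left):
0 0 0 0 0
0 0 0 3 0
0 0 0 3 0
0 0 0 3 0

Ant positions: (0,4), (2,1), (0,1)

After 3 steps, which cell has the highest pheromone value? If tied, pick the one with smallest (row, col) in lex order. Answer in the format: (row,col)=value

Step 1: ant0:(0,4)->S->(1,4) | ant1:(2,1)->N->(1,1) | ant2:(0,1)->E->(0,2)
  grid max=2 at (1,3)
Step 2: ant0:(1,4)->W->(1,3) | ant1:(1,1)->N->(0,1) | ant2:(0,2)->E->(0,3)
  grid max=3 at (1,3)
Step 3: ant0:(1,3)->N->(0,3) | ant1:(0,1)->E->(0,2) | ant2:(0,3)->S->(1,3)
  grid max=4 at (1,3)
Final grid:
  0 0 1 2 0
  0 0 0 4 0
  0 0 0 0 0
  0 0 0 0 0
Max pheromone 4 at (1,3)

Answer: (1,3)=4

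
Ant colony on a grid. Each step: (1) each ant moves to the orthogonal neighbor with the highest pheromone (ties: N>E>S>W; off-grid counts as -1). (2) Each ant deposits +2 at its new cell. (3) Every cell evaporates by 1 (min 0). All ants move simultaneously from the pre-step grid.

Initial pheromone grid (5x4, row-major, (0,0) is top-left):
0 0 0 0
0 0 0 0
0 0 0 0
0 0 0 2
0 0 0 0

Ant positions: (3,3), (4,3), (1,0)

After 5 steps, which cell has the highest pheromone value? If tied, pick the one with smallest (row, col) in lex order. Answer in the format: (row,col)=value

Answer: (3,3)=7

Derivation:
Step 1: ant0:(3,3)->N->(2,3) | ant1:(4,3)->N->(3,3) | ant2:(1,0)->N->(0,0)
  grid max=3 at (3,3)
Step 2: ant0:(2,3)->S->(3,3) | ant1:(3,3)->N->(2,3) | ant2:(0,0)->E->(0,1)
  grid max=4 at (3,3)
Step 3: ant0:(3,3)->N->(2,3) | ant1:(2,3)->S->(3,3) | ant2:(0,1)->E->(0,2)
  grid max=5 at (3,3)
Step 4: ant0:(2,3)->S->(3,3) | ant1:(3,3)->N->(2,3) | ant2:(0,2)->E->(0,3)
  grid max=6 at (3,3)
Step 5: ant0:(3,3)->N->(2,3) | ant1:(2,3)->S->(3,3) | ant2:(0,3)->S->(1,3)
  grid max=7 at (3,3)
Final grid:
  0 0 0 0
  0 0 0 1
  0 0 0 5
  0 0 0 7
  0 0 0 0
Max pheromone 7 at (3,3)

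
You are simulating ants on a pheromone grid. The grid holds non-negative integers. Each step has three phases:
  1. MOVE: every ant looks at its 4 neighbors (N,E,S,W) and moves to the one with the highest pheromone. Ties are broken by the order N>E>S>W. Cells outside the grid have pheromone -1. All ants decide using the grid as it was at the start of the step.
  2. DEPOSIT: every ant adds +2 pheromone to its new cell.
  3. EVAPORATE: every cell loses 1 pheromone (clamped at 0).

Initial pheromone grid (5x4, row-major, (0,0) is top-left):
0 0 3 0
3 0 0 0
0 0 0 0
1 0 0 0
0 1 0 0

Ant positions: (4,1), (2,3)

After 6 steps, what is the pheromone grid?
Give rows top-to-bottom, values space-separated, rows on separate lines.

After step 1: ants at (3,1),(1,3)
  0 0 2 0
  2 0 0 1
  0 0 0 0
  0 1 0 0
  0 0 0 0
After step 2: ants at (2,1),(0,3)
  0 0 1 1
  1 0 0 0
  0 1 0 0
  0 0 0 0
  0 0 0 0
After step 3: ants at (1,1),(0,2)
  0 0 2 0
  0 1 0 0
  0 0 0 0
  0 0 0 0
  0 0 0 0
After step 4: ants at (0,1),(0,3)
  0 1 1 1
  0 0 0 0
  0 0 0 0
  0 0 0 0
  0 0 0 0
After step 5: ants at (0,2),(0,2)
  0 0 4 0
  0 0 0 0
  0 0 0 0
  0 0 0 0
  0 0 0 0
After step 6: ants at (0,3),(0,3)
  0 0 3 3
  0 0 0 0
  0 0 0 0
  0 0 0 0
  0 0 0 0

0 0 3 3
0 0 0 0
0 0 0 0
0 0 0 0
0 0 0 0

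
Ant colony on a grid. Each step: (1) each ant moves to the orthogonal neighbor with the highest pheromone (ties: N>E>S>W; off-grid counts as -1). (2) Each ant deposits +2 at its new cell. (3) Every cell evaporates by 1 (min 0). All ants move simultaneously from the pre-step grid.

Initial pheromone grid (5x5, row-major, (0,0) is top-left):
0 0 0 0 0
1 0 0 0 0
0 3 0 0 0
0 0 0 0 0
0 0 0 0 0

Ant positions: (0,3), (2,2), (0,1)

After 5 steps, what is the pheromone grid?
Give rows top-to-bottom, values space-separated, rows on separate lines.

After step 1: ants at (0,4),(2,1),(0,2)
  0 0 1 0 1
  0 0 0 0 0
  0 4 0 0 0
  0 0 0 0 0
  0 0 0 0 0
After step 2: ants at (1,4),(1,1),(0,3)
  0 0 0 1 0
  0 1 0 0 1
  0 3 0 0 0
  0 0 0 0 0
  0 0 0 0 0
After step 3: ants at (0,4),(2,1),(0,4)
  0 0 0 0 3
  0 0 0 0 0
  0 4 0 0 0
  0 0 0 0 0
  0 0 0 0 0
After step 4: ants at (1,4),(1,1),(1,4)
  0 0 0 0 2
  0 1 0 0 3
  0 3 0 0 0
  0 0 0 0 0
  0 0 0 0 0
After step 5: ants at (0,4),(2,1),(0,4)
  0 0 0 0 5
  0 0 0 0 2
  0 4 0 0 0
  0 0 0 0 0
  0 0 0 0 0

0 0 0 0 5
0 0 0 0 2
0 4 0 0 0
0 0 0 0 0
0 0 0 0 0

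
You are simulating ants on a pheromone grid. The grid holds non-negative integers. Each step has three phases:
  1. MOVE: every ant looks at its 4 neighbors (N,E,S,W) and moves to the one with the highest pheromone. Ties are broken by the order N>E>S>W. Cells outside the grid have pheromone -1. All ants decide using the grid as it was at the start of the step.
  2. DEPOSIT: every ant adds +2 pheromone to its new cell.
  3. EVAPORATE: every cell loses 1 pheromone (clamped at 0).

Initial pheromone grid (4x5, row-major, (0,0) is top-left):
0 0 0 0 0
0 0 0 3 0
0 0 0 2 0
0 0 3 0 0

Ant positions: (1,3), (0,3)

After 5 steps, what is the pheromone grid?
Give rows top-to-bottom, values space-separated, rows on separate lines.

After step 1: ants at (2,3),(1,3)
  0 0 0 0 0
  0 0 0 4 0
  0 0 0 3 0
  0 0 2 0 0
After step 2: ants at (1,3),(2,3)
  0 0 0 0 0
  0 0 0 5 0
  0 0 0 4 0
  0 0 1 0 0
After step 3: ants at (2,3),(1,3)
  0 0 0 0 0
  0 0 0 6 0
  0 0 0 5 0
  0 0 0 0 0
After step 4: ants at (1,3),(2,3)
  0 0 0 0 0
  0 0 0 7 0
  0 0 0 6 0
  0 0 0 0 0
After step 5: ants at (2,3),(1,3)
  0 0 0 0 0
  0 0 0 8 0
  0 0 0 7 0
  0 0 0 0 0

0 0 0 0 0
0 0 0 8 0
0 0 0 7 0
0 0 0 0 0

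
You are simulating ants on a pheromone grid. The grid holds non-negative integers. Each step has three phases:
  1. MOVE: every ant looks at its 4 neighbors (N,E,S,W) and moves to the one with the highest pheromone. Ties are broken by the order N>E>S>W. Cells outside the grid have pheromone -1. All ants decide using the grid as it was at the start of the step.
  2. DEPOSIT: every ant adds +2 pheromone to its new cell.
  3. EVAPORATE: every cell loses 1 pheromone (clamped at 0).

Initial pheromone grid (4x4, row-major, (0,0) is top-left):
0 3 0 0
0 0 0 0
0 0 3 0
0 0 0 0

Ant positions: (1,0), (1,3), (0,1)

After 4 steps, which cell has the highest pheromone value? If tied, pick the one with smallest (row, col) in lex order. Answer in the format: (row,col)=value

Step 1: ant0:(1,0)->N->(0,0) | ant1:(1,3)->N->(0,3) | ant2:(0,1)->E->(0,2)
  grid max=2 at (0,1)
Step 2: ant0:(0,0)->E->(0,1) | ant1:(0,3)->W->(0,2) | ant2:(0,2)->W->(0,1)
  grid max=5 at (0,1)
Step 3: ant0:(0,1)->E->(0,2) | ant1:(0,2)->W->(0,1) | ant2:(0,1)->E->(0,2)
  grid max=6 at (0,1)
Step 4: ant0:(0,2)->W->(0,1) | ant1:(0,1)->E->(0,2) | ant2:(0,2)->W->(0,1)
  grid max=9 at (0,1)
Final grid:
  0 9 6 0
  0 0 0 0
  0 0 0 0
  0 0 0 0
Max pheromone 9 at (0,1)

Answer: (0,1)=9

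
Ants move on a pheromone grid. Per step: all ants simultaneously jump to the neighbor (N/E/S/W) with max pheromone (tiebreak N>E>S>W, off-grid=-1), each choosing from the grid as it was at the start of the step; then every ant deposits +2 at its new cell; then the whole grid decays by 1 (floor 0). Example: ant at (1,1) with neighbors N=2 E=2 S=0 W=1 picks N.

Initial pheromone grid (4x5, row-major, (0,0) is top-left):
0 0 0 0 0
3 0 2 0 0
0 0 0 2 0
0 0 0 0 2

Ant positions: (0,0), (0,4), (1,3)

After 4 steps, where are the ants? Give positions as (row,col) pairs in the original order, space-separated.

Step 1: ant0:(0,0)->S->(1,0) | ant1:(0,4)->S->(1,4) | ant2:(1,3)->S->(2,3)
  grid max=4 at (1,0)
Step 2: ant0:(1,0)->N->(0,0) | ant1:(1,4)->N->(0,4) | ant2:(2,3)->N->(1,3)
  grid max=3 at (1,0)
Step 3: ant0:(0,0)->S->(1,0) | ant1:(0,4)->S->(1,4) | ant2:(1,3)->S->(2,3)
  grid max=4 at (1,0)
Step 4: ant0:(1,0)->N->(0,0) | ant1:(1,4)->N->(0,4) | ant2:(2,3)->N->(1,3)
  grid max=3 at (1,0)

(0,0) (0,4) (1,3)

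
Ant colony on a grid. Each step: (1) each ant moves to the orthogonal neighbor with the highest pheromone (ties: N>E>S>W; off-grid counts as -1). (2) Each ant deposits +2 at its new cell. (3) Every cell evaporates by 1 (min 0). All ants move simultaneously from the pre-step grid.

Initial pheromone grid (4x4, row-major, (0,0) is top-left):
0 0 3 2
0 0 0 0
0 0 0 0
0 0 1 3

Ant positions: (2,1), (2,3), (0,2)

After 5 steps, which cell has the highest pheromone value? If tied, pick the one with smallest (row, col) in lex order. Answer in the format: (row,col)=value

Step 1: ant0:(2,1)->N->(1,1) | ant1:(2,3)->S->(3,3) | ant2:(0,2)->E->(0,3)
  grid max=4 at (3,3)
Step 2: ant0:(1,1)->N->(0,1) | ant1:(3,3)->N->(2,3) | ant2:(0,3)->W->(0,2)
  grid max=3 at (0,2)
Step 3: ant0:(0,1)->E->(0,2) | ant1:(2,3)->S->(3,3) | ant2:(0,2)->E->(0,3)
  grid max=4 at (0,2)
Step 4: ant0:(0,2)->E->(0,3) | ant1:(3,3)->N->(2,3) | ant2:(0,3)->W->(0,2)
  grid max=5 at (0,2)
Step 5: ant0:(0,3)->W->(0,2) | ant1:(2,3)->S->(3,3) | ant2:(0,2)->E->(0,3)
  grid max=6 at (0,2)
Final grid:
  0 0 6 5
  0 0 0 0
  0 0 0 0
  0 0 0 4
Max pheromone 6 at (0,2)

Answer: (0,2)=6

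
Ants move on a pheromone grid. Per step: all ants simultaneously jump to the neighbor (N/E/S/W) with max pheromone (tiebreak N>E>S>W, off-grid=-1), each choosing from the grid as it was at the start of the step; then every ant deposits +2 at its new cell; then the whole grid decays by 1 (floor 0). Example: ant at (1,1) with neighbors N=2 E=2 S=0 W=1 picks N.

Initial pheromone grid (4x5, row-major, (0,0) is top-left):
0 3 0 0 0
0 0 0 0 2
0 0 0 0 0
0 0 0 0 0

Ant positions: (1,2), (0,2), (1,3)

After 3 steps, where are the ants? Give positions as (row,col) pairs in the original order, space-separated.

Step 1: ant0:(1,2)->N->(0,2) | ant1:(0,2)->W->(0,1) | ant2:(1,3)->E->(1,4)
  grid max=4 at (0,1)
Step 2: ant0:(0,2)->W->(0,1) | ant1:(0,1)->E->(0,2) | ant2:(1,4)->N->(0,4)
  grid max=5 at (0,1)
Step 3: ant0:(0,1)->E->(0,2) | ant1:(0,2)->W->(0,1) | ant2:(0,4)->S->(1,4)
  grid max=6 at (0,1)

(0,2) (0,1) (1,4)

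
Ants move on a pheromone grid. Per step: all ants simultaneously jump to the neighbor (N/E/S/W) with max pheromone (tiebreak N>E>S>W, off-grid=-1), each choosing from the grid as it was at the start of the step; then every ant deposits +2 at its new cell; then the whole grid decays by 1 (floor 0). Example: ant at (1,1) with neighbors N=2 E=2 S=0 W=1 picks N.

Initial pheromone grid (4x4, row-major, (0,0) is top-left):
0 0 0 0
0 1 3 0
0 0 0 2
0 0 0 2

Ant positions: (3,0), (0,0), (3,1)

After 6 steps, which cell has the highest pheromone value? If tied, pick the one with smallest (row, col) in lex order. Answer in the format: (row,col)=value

Step 1: ant0:(3,0)->N->(2,0) | ant1:(0,0)->E->(0,1) | ant2:(3,1)->N->(2,1)
  grid max=2 at (1,2)
Step 2: ant0:(2,0)->E->(2,1) | ant1:(0,1)->E->(0,2) | ant2:(2,1)->W->(2,0)
  grid max=2 at (2,0)
Step 3: ant0:(2,1)->W->(2,0) | ant1:(0,2)->S->(1,2) | ant2:(2,0)->E->(2,1)
  grid max=3 at (2,0)
Step 4: ant0:(2,0)->E->(2,1) | ant1:(1,2)->N->(0,2) | ant2:(2,1)->W->(2,0)
  grid max=4 at (2,0)
Step 5: ant0:(2,1)->W->(2,0) | ant1:(0,2)->S->(1,2) | ant2:(2,0)->E->(2,1)
  grid max=5 at (2,0)
Step 6: ant0:(2,0)->E->(2,1) | ant1:(1,2)->N->(0,2) | ant2:(2,1)->W->(2,0)
  grid max=6 at (2,0)
Final grid:
  0 0 1 0
  0 0 1 0
  6 6 0 0
  0 0 0 0
Max pheromone 6 at (2,0)

Answer: (2,0)=6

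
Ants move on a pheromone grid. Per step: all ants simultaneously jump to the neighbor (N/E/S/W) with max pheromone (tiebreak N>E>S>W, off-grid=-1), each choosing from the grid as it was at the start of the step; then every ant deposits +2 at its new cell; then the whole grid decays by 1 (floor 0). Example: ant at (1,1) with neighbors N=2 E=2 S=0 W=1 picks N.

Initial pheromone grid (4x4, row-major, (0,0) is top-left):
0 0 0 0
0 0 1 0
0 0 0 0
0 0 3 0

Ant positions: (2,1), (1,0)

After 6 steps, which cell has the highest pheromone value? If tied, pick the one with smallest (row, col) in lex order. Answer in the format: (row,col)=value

Answer: (0,1)=7

Derivation:
Step 1: ant0:(2,1)->N->(1,1) | ant1:(1,0)->N->(0,0)
  grid max=2 at (3,2)
Step 2: ant0:(1,1)->N->(0,1) | ant1:(0,0)->E->(0,1)
  grid max=3 at (0,1)
Step 3: ant0:(0,1)->E->(0,2) | ant1:(0,1)->E->(0,2)
  grid max=3 at (0,2)
Step 4: ant0:(0,2)->W->(0,1) | ant1:(0,2)->W->(0,1)
  grid max=5 at (0,1)
Step 5: ant0:(0,1)->E->(0,2) | ant1:(0,1)->E->(0,2)
  grid max=5 at (0,2)
Step 6: ant0:(0,2)->W->(0,1) | ant1:(0,2)->W->(0,1)
  grid max=7 at (0,1)
Final grid:
  0 7 4 0
  0 0 0 0
  0 0 0 0
  0 0 0 0
Max pheromone 7 at (0,1)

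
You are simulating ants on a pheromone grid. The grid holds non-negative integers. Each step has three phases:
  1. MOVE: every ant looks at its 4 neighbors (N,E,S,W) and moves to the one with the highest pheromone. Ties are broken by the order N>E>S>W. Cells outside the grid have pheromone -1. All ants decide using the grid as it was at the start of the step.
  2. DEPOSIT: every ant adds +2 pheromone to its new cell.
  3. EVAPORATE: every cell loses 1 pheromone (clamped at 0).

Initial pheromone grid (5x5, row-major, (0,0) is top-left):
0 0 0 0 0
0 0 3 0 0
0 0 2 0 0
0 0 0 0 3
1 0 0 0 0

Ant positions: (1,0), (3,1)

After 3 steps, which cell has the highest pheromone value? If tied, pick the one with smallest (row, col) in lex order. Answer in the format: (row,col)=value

Answer: (1,2)=2

Derivation:
Step 1: ant0:(1,0)->N->(0,0) | ant1:(3,1)->N->(2,1)
  grid max=2 at (1,2)
Step 2: ant0:(0,0)->E->(0,1) | ant1:(2,1)->E->(2,2)
  grid max=2 at (2,2)
Step 3: ant0:(0,1)->E->(0,2) | ant1:(2,2)->N->(1,2)
  grid max=2 at (1,2)
Final grid:
  0 0 1 0 0
  0 0 2 0 0
  0 0 1 0 0
  0 0 0 0 0
  0 0 0 0 0
Max pheromone 2 at (1,2)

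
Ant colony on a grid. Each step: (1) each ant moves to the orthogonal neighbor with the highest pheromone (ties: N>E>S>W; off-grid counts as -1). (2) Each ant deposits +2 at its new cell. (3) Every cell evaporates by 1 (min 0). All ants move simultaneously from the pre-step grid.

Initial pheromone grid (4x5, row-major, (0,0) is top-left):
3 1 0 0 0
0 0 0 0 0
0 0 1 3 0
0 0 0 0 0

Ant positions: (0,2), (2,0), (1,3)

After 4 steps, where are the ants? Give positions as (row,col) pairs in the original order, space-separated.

Step 1: ant0:(0,2)->W->(0,1) | ant1:(2,0)->N->(1,0) | ant2:(1,3)->S->(2,3)
  grid max=4 at (2,3)
Step 2: ant0:(0,1)->W->(0,0) | ant1:(1,0)->N->(0,0) | ant2:(2,3)->N->(1,3)
  grid max=5 at (0,0)
Step 3: ant0:(0,0)->E->(0,1) | ant1:(0,0)->E->(0,1) | ant2:(1,3)->S->(2,3)
  grid max=4 at (0,0)
Step 4: ant0:(0,1)->W->(0,0) | ant1:(0,1)->W->(0,0) | ant2:(2,3)->N->(1,3)
  grid max=7 at (0,0)

(0,0) (0,0) (1,3)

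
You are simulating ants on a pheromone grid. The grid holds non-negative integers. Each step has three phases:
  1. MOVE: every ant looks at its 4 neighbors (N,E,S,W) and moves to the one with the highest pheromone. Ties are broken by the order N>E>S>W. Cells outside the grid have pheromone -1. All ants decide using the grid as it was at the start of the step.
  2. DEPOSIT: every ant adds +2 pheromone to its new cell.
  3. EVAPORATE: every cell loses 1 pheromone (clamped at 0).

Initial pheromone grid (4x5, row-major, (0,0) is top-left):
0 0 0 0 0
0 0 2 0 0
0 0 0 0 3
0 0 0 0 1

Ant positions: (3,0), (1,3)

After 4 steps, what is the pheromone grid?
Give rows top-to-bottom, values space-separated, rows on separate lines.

After step 1: ants at (2,0),(1,2)
  0 0 0 0 0
  0 0 3 0 0
  1 0 0 0 2
  0 0 0 0 0
After step 2: ants at (1,0),(0,2)
  0 0 1 0 0
  1 0 2 0 0
  0 0 0 0 1
  0 0 0 0 0
After step 3: ants at (0,0),(1,2)
  1 0 0 0 0
  0 0 3 0 0
  0 0 0 0 0
  0 0 0 0 0
After step 4: ants at (0,1),(0,2)
  0 1 1 0 0
  0 0 2 0 0
  0 0 0 0 0
  0 0 0 0 0

0 1 1 0 0
0 0 2 0 0
0 0 0 0 0
0 0 0 0 0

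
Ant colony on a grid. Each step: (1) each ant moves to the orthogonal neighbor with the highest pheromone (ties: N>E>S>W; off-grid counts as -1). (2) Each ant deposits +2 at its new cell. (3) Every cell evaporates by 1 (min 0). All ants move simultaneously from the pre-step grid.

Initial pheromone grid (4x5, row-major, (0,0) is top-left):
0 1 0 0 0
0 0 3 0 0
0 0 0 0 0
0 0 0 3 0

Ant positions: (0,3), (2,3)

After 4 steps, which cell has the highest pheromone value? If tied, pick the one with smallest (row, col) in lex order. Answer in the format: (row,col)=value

Step 1: ant0:(0,3)->E->(0,4) | ant1:(2,3)->S->(3,3)
  grid max=4 at (3,3)
Step 2: ant0:(0,4)->S->(1,4) | ant1:(3,3)->N->(2,3)
  grid max=3 at (3,3)
Step 3: ant0:(1,4)->N->(0,4) | ant1:(2,3)->S->(3,3)
  grid max=4 at (3,3)
Step 4: ant0:(0,4)->S->(1,4) | ant1:(3,3)->N->(2,3)
  grid max=3 at (3,3)
Final grid:
  0 0 0 0 0
  0 0 0 0 1
  0 0 0 1 0
  0 0 0 3 0
Max pheromone 3 at (3,3)

Answer: (3,3)=3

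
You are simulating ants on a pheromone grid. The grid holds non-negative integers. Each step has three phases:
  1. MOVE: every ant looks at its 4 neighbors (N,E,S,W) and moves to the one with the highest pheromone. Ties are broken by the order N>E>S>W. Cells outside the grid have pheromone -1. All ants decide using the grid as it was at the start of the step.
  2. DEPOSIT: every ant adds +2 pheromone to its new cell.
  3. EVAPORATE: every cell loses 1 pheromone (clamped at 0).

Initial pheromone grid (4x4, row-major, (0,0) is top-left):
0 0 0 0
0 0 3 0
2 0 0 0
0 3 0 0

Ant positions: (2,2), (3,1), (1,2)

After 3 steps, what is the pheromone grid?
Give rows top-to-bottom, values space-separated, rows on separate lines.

After step 1: ants at (1,2),(2,1),(0,2)
  0 0 1 0
  0 0 4 0
  1 1 0 0
  0 2 0 0
After step 2: ants at (0,2),(3,1),(1,2)
  0 0 2 0
  0 0 5 0
  0 0 0 0
  0 3 0 0
After step 3: ants at (1,2),(2,1),(0,2)
  0 0 3 0
  0 0 6 0
  0 1 0 0
  0 2 0 0

0 0 3 0
0 0 6 0
0 1 0 0
0 2 0 0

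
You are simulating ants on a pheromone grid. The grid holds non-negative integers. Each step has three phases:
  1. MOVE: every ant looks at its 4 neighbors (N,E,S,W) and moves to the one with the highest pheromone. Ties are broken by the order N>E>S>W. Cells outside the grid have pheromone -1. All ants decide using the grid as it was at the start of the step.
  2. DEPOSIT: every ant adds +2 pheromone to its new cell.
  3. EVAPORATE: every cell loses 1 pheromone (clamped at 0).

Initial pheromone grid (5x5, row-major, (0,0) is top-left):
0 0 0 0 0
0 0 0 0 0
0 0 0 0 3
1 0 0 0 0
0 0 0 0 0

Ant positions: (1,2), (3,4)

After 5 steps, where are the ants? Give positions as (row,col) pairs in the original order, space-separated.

Step 1: ant0:(1,2)->N->(0,2) | ant1:(3,4)->N->(2,4)
  grid max=4 at (2,4)
Step 2: ant0:(0,2)->E->(0,3) | ant1:(2,4)->N->(1,4)
  grid max=3 at (2,4)
Step 3: ant0:(0,3)->E->(0,4) | ant1:(1,4)->S->(2,4)
  grid max=4 at (2,4)
Step 4: ant0:(0,4)->S->(1,4) | ant1:(2,4)->N->(1,4)
  grid max=3 at (1,4)
Step 5: ant0:(1,4)->S->(2,4) | ant1:(1,4)->S->(2,4)
  grid max=6 at (2,4)

(2,4) (2,4)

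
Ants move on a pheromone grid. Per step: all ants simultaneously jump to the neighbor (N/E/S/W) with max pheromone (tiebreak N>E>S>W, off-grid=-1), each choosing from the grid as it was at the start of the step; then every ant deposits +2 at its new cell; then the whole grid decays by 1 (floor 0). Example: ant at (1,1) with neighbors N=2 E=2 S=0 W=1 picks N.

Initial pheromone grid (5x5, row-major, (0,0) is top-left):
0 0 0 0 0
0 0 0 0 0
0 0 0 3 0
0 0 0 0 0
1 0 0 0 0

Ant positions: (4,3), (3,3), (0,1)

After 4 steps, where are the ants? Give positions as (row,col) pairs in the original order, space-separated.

Step 1: ant0:(4,3)->N->(3,3) | ant1:(3,3)->N->(2,3) | ant2:(0,1)->E->(0,2)
  grid max=4 at (2,3)
Step 2: ant0:(3,3)->N->(2,3) | ant1:(2,3)->S->(3,3) | ant2:(0,2)->E->(0,3)
  grid max=5 at (2,3)
Step 3: ant0:(2,3)->S->(3,3) | ant1:(3,3)->N->(2,3) | ant2:(0,3)->E->(0,4)
  grid max=6 at (2,3)
Step 4: ant0:(3,3)->N->(2,3) | ant1:(2,3)->S->(3,3) | ant2:(0,4)->S->(1,4)
  grid max=7 at (2,3)

(2,3) (3,3) (1,4)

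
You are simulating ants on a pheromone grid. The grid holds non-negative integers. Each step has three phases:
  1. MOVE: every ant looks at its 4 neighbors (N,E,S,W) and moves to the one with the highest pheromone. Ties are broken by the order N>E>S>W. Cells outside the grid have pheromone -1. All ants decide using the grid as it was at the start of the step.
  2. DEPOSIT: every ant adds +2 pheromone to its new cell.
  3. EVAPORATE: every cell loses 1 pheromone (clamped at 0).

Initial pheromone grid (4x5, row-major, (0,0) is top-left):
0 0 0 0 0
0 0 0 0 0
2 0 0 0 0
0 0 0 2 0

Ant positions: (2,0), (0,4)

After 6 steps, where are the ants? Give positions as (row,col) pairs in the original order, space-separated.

Step 1: ant0:(2,0)->N->(1,0) | ant1:(0,4)->S->(1,4)
  grid max=1 at (1,0)
Step 2: ant0:(1,0)->S->(2,0) | ant1:(1,4)->N->(0,4)
  grid max=2 at (2,0)
Step 3: ant0:(2,0)->N->(1,0) | ant1:(0,4)->S->(1,4)
  grid max=1 at (1,0)
Step 4: ant0:(1,0)->S->(2,0) | ant1:(1,4)->N->(0,4)
  grid max=2 at (2,0)
Step 5: ant0:(2,0)->N->(1,0) | ant1:(0,4)->S->(1,4)
  grid max=1 at (1,0)
Step 6: ant0:(1,0)->S->(2,0) | ant1:(1,4)->N->(0,4)
  grid max=2 at (2,0)

(2,0) (0,4)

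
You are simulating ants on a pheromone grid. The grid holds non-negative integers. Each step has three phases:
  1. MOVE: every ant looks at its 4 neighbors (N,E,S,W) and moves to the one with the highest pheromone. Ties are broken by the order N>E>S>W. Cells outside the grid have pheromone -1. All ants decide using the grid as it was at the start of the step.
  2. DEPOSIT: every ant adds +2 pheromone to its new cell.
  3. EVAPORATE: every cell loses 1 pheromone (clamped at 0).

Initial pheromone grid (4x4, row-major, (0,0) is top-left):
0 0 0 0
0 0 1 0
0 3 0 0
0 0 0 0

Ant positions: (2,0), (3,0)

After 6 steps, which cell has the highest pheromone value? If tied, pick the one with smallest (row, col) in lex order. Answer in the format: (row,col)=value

Answer: (2,1)=9

Derivation:
Step 1: ant0:(2,0)->E->(2,1) | ant1:(3,0)->N->(2,0)
  grid max=4 at (2,1)
Step 2: ant0:(2,1)->W->(2,0) | ant1:(2,0)->E->(2,1)
  grid max=5 at (2,1)
Step 3: ant0:(2,0)->E->(2,1) | ant1:(2,1)->W->(2,0)
  grid max=6 at (2,1)
Step 4: ant0:(2,1)->W->(2,0) | ant1:(2,0)->E->(2,1)
  grid max=7 at (2,1)
Step 5: ant0:(2,0)->E->(2,1) | ant1:(2,1)->W->(2,0)
  grid max=8 at (2,1)
Step 6: ant0:(2,1)->W->(2,0) | ant1:(2,0)->E->(2,1)
  grid max=9 at (2,1)
Final grid:
  0 0 0 0
  0 0 0 0
  6 9 0 0
  0 0 0 0
Max pheromone 9 at (2,1)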